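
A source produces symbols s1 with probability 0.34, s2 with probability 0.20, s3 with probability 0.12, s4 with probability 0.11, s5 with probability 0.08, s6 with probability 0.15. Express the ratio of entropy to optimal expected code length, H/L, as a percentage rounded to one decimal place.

Entropy H = −Σ p log₂ p ≈ 2.4130 bits.
Huffman merges: 2/25+11/100→19/100; 3/25+3/20→27/100; 19/100+1/5→39/100; 27/100+17/50→61/100; 39/100+61/100→1. L = 123/50 ≈ 2.4600.
Efficiency = H/L = 2.4130/2.4600 = 98.1%.

98.1%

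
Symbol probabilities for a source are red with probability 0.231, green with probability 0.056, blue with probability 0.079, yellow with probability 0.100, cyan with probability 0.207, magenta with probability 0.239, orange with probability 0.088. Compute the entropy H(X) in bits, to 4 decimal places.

2.6151 bits

H = −Σ pᵢ log₂ pᵢ.
−0.231·log₂(0.231) = 0.4883
−0.056·log₂(0.056) = 0.2329
−0.079·log₂(0.079) = 0.2893
−0.100·log₂(0.100) = 0.3322
−0.207·log₂(0.207) = 0.4704
−0.239·log₂(0.239) = 0.4935
−0.088·log₂(0.088) = 0.3086
Sum ≈ 2.6151 → 2.6151 bits.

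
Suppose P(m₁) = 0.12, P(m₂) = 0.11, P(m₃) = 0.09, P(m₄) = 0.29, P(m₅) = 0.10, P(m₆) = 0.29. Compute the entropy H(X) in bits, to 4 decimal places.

2.3980 bits

H = −Σ pᵢ log₂ pᵢ.
−0.12·log₂(0.12) = 0.3671
−0.11·log₂(0.11) = 0.3503
−0.09·log₂(0.09) = 0.3127
−0.29·log₂(0.29) = 0.5179
−0.10·log₂(0.10) = 0.3322
−0.29·log₂(0.29) = 0.5179
Sum ≈ 2.3980 → 2.3980 bits.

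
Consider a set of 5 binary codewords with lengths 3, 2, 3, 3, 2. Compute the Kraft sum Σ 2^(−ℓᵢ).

0.875

With common denominator 2^3 = 8: Σ 2^(−ℓᵢ) = 1/8 + 2/8 + 1/8 + 1/8 + 2/8 = 7/8 = 0.875.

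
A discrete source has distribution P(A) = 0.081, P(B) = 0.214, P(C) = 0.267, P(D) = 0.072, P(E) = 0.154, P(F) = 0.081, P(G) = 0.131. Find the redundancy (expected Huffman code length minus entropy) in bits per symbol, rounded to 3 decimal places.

0.027 bits

Entropy H = −Σ p log₂ p ≈ 2.6452 bits.
Huffman merges: 9/125+81/1000→153/1000; 81/1000+131/1000→53/250; 153/1000+77/500→307/1000; 53/250+107/500→213/500; 267/1000+307/1000→287/500; 213/500+287/500→1. L = 334/125 ≈ 2.6720.
L − H = 2.6720 − 2.6452 = 0.027 bits.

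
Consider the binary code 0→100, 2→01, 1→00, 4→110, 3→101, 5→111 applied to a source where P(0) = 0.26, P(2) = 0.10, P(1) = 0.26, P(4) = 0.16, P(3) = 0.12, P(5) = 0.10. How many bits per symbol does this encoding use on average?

2.64 bits/symbol

L̄ = Σ pᵢ·ℓᵢ = 0.26·3 + 0.10·2 + 0.26·2 + 0.16·3 + 0.12·3 + 0.10·3 = 2.64 bits/symbol.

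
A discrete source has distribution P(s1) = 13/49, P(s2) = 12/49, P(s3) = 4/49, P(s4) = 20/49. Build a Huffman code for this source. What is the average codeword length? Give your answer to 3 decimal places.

Repeatedly combine the two least-probable nodes; the expected code length is the sum of the merged weights.
merge 4/49 + 12/49 → 16/49
merge 13/49 + 16/49 → 29/49
merge 20/49 + 29/49 → 1
L = 16/49 + 29/49 + 1 = 94/49 ≈ 1.918 bits/symbol.

1.918 bits/symbol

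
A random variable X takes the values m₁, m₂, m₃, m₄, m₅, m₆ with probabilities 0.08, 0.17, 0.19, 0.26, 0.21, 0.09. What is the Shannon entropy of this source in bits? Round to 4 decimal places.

H = −Σ pᵢ log₂ pᵢ.
−0.08·log₂(0.08) = 0.2915
−0.17·log₂(0.17) = 0.4346
−0.19·log₂(0.19) = 0.4552
−0.26·log₂(0.26) = 0.5053
−0.21·log₂(0.21) = 0.4728
−0.09·log₂(0.09) = 0.3127
Sum ≈ 2.4721 → 2.4721 bits.

2.4721 bits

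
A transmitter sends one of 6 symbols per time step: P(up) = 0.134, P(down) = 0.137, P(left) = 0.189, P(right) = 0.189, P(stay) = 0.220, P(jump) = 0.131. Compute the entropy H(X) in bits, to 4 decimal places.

H = −Σ pᵢ log₂ pᵢ.
−0.134·log₂(0.134) = 0.3886
−0.137·log₂(0.137) = 0.3929
−0.189·log₂(0.189) = 0.4543
−0.189·log₂(0.189) = 0.4543
−0.220·log₂(0.220) = 0.4806
−0.131·log₂(0.131) = 0.3841
Sum ≈ 2.5547 → 2.5547 bits.

2.5547 bits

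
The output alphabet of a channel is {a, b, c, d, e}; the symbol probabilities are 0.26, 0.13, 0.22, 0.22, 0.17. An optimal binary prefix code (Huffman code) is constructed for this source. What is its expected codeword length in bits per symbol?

Repeatedly combine the two least-probable nodes; the expected code length is the sum of the merged weights.
merge 13/100 + 17/100 → 3/10
merge 11/50 + 11/50 → 11/25
merge 13/50 + 3/10 → 14/25
merge 11/25 + 14/25 → 1
L = 3/10 + 11/25 + 14/25 + 1 = 23/10 = 2.3 bits/symbol.

2.3 bits/symbol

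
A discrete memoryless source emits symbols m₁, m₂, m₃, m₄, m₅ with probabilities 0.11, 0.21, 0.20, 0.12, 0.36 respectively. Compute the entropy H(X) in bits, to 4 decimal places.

2.1852 bits

H = −Σ pᵢ log₂ pᵢ.
−0.11·log₂(0.11) = 0.3503
−0.21·log₂(0.21) = 0.4728
−0.20·log₂(0.20) = 0.4644
−0.12·log₂(0.12) = 0.3671
−0.36·log₂(0.36) = 0.5306
Sum ≈ 2.1852 → 2.1852 bits.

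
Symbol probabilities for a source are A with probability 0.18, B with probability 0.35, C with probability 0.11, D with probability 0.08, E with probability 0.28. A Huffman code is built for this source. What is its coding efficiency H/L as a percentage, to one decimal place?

97.3%

Entropy H = −Σ p log₂ p ≈ 2.1314 bits.
Huffman merges: 2/25+11/100→19/100; 9/50+19/100→37/100; 7/25+7/20→63/100; 37/100+63/100→1. L = 219/100 ≈ 2.1900.
Efficiency = H/L = 2.1314/2.1900 = 97.3%.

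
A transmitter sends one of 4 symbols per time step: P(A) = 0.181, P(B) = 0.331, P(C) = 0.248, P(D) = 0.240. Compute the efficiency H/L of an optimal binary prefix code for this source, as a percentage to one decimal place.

98.4%

Entropy H = −Σ p log₂ p ≈ 1.9673 bits.
Huffman merges: 181/1000+6/25→421/1000; 31/125+331/1000→579/1000; 421/1000+579/1000→1. L = 2 ≈ 2.0000.
Efficiency = H/L = 1.9673/2.0000 = 98.4%.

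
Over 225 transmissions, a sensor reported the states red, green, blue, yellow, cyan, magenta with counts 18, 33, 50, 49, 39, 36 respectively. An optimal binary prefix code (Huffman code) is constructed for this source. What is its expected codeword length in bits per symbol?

2.56 bits/symbol

Probabilities are the counts divided by 225.
Repeatedly combine the two least-probable nodes; the expected code length is the sum of the merged weights.
merge 2/25 + 11/75 → 17/75
merge 4/25 + 13/75 → 1/3
merge 49/225 + 2/9 → 11/25
merge 17/75 + 1/3 → 14/25
merge 11/25 + 14/25 → 1
L = 17/75 + 1/3 + 11/25 + 14/25 + 1 = 64/25 = 2.56 bits/symbol.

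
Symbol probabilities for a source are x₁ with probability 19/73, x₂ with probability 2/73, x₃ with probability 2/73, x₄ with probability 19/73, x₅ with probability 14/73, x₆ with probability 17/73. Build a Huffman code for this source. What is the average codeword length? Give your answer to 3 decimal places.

Repeatedly combine the two least-probable nodes; the expected code length is the sum of the merged weights.
merge 2/73 + 2/73 → 4/73
merge 4/73 + 14/73 → 18/73
merge 17/73 + 18/73 → 35/73
merge 19/73 + 19/73 → 38/73
merge 35/73 + 38/73 → 1
L = 4/73 + 18/73 + 35/73 + 38/73 + 1 = 168/73 ≈ 2.301 bits/symbol.

2.301 bits/symbol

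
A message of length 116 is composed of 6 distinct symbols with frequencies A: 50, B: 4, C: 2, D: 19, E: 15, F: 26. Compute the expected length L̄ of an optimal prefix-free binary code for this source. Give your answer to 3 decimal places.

Probabilities are the counts divided by 116.
Repeatedly combine the two least-probable nodes; the expected code length is the sum of the merged weights.
merge 1/58 + 1/29 → 3/58
merge 3/58 + 15/116 → 21/116
merge 19/116 + 21/116 → 10/29
merge 13/58 + 10/29 → 33/58
merge 25/58 + 33/58 → 1
L = 3/58 + 21/116 + 10/29 + 33/58 + 1 = 249/116 ≈ 2.147 bits/symbol.

2.147 bits/symbol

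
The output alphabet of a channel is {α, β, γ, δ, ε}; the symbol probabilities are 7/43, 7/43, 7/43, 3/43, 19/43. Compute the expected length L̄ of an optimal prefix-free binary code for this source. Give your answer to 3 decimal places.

2.116 bits/symbol

Repeatedly combine the two least-probable nodes; the expected code length is the sum of the merged weights.
merge 3/43 + 7/43 → 10/43
merge 7/43 + 7/43 → 14/43
merge 10/43 + 14/43 → 24/43
merge 19/43 + 24/43 → 1
L = 10/43 + 14/43 + 24/43 + 1 = 91/43 ≈ 2.116 bits/symbol.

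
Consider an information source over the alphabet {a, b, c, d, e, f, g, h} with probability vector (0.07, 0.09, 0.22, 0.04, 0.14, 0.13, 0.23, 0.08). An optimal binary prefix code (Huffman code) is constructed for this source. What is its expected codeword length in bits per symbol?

Repeatedly combine the two least-probable nodes; the expected code length is the sum of the merged weights.
merge 1/25 + 7/100 → 11/100
merge 2/25 + 9/100 → 17/100
merge 11/100 + 13/100 → 6/25
merge 7/50 + 17/100 → 31/100
merge 11/50 + 23/100 → 9/20
merge 6/25 + 31/100 → 11/20
merge 9/20 + 11/20 → 1
L = 11/100 + 17/100 + 6/25 + 31/100 + 9/20 + 11/20 + 1 = 283/100 = 2.83 bits/symbol.

2.83 bits/symbol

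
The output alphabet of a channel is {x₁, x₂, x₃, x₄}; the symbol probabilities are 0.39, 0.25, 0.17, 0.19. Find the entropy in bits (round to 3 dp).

H = −Σ pᵢ log₂ pᵢ.
−0.39·log₂(0.39) = 0.5298
−0.25·log₂(0.25) = 0.5000
−0.17·log₂(0.17) = 0.4346
−0.19·log₂(0.19) = 0.4552
Sum ≈ 1.9196 → 1.920 bits.

1.920 bits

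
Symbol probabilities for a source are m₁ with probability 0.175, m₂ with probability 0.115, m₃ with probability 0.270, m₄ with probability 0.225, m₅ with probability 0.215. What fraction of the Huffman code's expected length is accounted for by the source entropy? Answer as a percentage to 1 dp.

99.1%

Entropy H = −Σ p log₂ p ≈ 2.2699 bits.
Huffman merges: 23/200+7/40→29/100; 43/200+9/40→11/25; 27/100+29/100→14/25; 11/25+14/25→1. L = 229/100 ≈ 2.2900.
Efficiency = H/L = 2.2699/2.2900 = 99.1%.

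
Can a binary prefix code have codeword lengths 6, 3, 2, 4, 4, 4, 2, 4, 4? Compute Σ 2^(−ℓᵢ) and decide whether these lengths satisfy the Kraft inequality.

0.953125; yes

With common denominator 2^6 = 64: Σ 2^(−ℓᵢ) = 1/64 + 8/64 + 16/64 + 4/64 + 4/64 + 4/64 + 16/64 + 4/64 + 4/64 = 61/64 = 0.953125.
Kraft's inequality requires Σ ≤ 1; here Σ = 0.953125 ≤ 1, so such a prefix code exists.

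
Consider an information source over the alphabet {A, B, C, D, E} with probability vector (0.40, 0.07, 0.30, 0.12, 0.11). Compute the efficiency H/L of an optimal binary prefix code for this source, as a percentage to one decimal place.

97.9%

Entropy H = −Σ p log₂ p ≈ 2.0358 bits.
Huffman merges: 7/100+11/100→9/50; 3/25+9/50→3/10; 3/10+3/10→3/5; 2/5+3/5→1. L = 52/25 ≈ 2.0800.
Efficiency = H/L = 2.0358/2.0800 = 97.9%.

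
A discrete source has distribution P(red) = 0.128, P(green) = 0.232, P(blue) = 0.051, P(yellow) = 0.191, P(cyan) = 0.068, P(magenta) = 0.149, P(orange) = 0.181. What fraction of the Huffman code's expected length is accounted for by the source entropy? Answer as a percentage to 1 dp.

98.8%

Entropy H = −Σ p log₂ p ≈ 2.6631 bits.
Huffman merges: 51/1000+17/250→119/1000; 119/1000+16/125→247/1000; 149/1000+181/1000→33/100; 191/1000+29/125→423/1000; 247/1000+33/100→577/1000; 423/1000+577/1000→1. L = 337/125 ≈ 2.6960.
Efficiency = H/L = 2.6631/2.6960 = 98.8%.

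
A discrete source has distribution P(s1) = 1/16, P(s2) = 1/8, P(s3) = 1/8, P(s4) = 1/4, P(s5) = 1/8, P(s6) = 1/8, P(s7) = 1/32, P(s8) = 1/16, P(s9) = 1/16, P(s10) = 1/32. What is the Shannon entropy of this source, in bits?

Each probability is a power of 1/2, so log₂(1/p) is an integer.
H = Σ p·log₂(1/p) = 1/16·4 + 1/8·3 + 1/8·3 + 1/4·2 + 1/8·3 + 1/8·3 + 1/32·5 + 1/16·4 + 1/16·4 + 1/32·5 = 3.0625 bits.

3.0625 bits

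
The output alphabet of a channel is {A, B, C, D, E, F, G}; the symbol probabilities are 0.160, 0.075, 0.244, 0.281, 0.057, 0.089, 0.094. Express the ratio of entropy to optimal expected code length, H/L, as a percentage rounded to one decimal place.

Entropy H = −Σ p log₂ p ≈ 2.5813 bits.
Huffman merges: 57/1000+3/40→33/250; 89/1000+47/500→183/1000; 33/250+4/25→73/250; 183/1000+61/250→427/1000; 281/1000+73/250→573/1000; 427/1000+573/1000→1. L = 2607/1000 ≈ 2.6070.
Efficiency = H/L = 2.5813/2.6070 = 99.0%.

99.0%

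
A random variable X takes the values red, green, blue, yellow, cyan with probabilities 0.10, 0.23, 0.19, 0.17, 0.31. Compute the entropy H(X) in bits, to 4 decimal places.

2.2335 bits

H = −Σ pᵢ log₂ pᵢ.
−0.10·log₂(0.10) = 0.3322
−0.23·log₂(0.23) = 0.4877
−0.19·log₂(0.19) = 0.4552
−0.17·log₂(0.17) = 0.4346
−0.31·log₂(0.31) = 0.5238
Sum ≈ 2.2335 → 2.2335 bits.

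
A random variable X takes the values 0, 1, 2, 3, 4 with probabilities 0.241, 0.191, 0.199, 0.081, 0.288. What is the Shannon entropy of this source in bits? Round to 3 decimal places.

2.225 bits

H = −Σ pᵢ log₂ pᵢ.
−0.241·log₂(0.241) = 0.4947
−0.191·log₂(0.191) = 0.4562
−0.199·log₂(0.199) = 0.4635
−0.081·log₂(0.081) = 0.2937
−0.288·log₂(0.288) = 0.5172
Sum ≈ 2.2253 → 2.225 bits.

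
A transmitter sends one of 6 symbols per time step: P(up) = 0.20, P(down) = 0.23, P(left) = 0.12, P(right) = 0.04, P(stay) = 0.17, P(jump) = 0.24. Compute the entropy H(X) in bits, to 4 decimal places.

H = −Σ pᵢ log₂ pᵢ.
−0.20·log₂(0.20) = 0.4644
−0.23·log₂(0.23) = 0.4877
−0.12·log₂(0.12) = 0.3671
−0.04·log₂(0.04) = 0.1858
−0.17·log₂(0.17) = 0.4346
−0.24·log₂(0.24) = 0.4941
Sum ≈ 2.4336 → 2.4336 bits.

2.4336 bits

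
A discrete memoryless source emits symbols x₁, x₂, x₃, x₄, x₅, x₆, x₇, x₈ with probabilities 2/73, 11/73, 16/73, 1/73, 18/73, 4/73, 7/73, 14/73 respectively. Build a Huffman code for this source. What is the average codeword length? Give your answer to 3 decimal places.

2.671 bits/symbol

Repeatedly combine the two least-probable nodes; the expected code length is the sum of the merged weights.
merge 1/73 + 2/73 → 3/73
merge 3/73 + 4/73 → 7/73
merge 7/73 + 7/73 → 14/73
merge 11/73 + 14/73 → 25/73
merge 14/73 + 16/73 → 30/73
merge 18/73 + 25/73 → 43/73
merge 30/73 + 43/73 → 1
L = 3/73 + 7/73 + 14/73 + 25/73 + 30/73 + 43/73 + 1 = 195/73 ≈ 2.671 bits/symbol.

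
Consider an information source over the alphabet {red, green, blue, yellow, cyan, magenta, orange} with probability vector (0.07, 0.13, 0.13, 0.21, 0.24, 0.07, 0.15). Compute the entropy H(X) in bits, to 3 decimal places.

H = −Σ pᵢ log₂ pᵢ.
−0.07·log₂(0.07) = 0.2686
−0.13·log₂(0.13) = 0.3826
−0.13·log₂(0.13) = 0.3826
−0.21·log₂(0.21) = 0.4728
−0.24·log₂(0.24) = 0.4941
−0.07·log₂(0.07) = 0.2686
−0.15·log₂(0.15) = 0.4105
Sum ≈ 2.6799 → 2.680 bits.

2.680 bits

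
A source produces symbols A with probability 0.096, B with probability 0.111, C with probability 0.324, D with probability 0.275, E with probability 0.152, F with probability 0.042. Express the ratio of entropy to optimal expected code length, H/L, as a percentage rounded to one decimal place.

Entropy H = −Σ p log₂ p ≈ 2.3208 bits.
Huffman merges: 21/500+12/125→69/500; 111/1000+69/500→249/1000; 19/125+249/1000→401/1000; 11/40+81/250→599/1000; 401/1000+599/1000→1. L = 2387/1000 ≈ 2.3870.
Efficiency = H/L = 2.3208/2.3870 = 97.2%.

97.2%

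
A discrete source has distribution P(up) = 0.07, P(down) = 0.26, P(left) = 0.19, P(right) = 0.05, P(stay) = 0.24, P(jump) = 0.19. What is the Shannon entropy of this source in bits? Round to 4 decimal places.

2.3945 bits

H = −Σ pᵢ log₂ pᵢ.
−0.07·log₂(0.07) = 0.2686
−0.26·log₂(0.26) = 0.5053
−0.19·log₂(0.19) = 0.4552
−0.05·log₂(0.05) = 0.2161
−0.24·log₂(0.24) = 0.4941
−0.19·log₂(0.19) = 0.4552
Sum ≈ 2.3945 → 2.3945 bits.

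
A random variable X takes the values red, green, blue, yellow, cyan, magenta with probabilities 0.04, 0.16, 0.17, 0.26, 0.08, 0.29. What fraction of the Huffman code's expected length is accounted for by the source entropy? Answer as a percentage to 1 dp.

98.3%

Entropy H = −Σ p log₂ p ≈ 2.3581 bits.
Huffman merges: 1/25+2/25→3/25; 3/25+4/25→7/25; 17/100+13/50→43/100; 7/25+29/100→57/100; 43/100+57/100→1. L = 12/5 ≈ 2.4000.
Efficiency = H/L = 2.3581/2.4000 = 98.3%.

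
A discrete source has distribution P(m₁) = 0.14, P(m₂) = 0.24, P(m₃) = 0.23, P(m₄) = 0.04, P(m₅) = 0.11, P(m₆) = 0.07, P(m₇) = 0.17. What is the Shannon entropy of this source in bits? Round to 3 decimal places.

2.618 bits

H = −Σ pᵢ log₂ pᵢ.
−0.14·log₂(0.14) = 0.3971
−0.24·log₂(0.24) = 0.4941
−0.23·log₂(0.23) = 0.4877
−0.04·log₂(0.04) = 0.1858
−0.11·log₂(0.11) = 0.3503
−0.07·log₂(0.07) = 0.2686
−0.17·log₂(0.17) = 0.4346
Sum ≈ 2.6181 → 2.618 bits.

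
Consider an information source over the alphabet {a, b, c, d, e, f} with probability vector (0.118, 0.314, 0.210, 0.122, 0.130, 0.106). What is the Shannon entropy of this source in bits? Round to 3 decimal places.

H = −Σ pᵢ log₂ pᵢ.
−0.118·log₂(0.118) = 0.3638
−0.314·log₂(0.314) = 0.5247
−0.210·log₂(0.210) = 0.4728
−0.122·log₂(0.122) = 0.3703
−0.130·log₂(0.130) = 0.3826
−0.106·log₂(0.106) = 0.3432
Sum ≈ 2.4575 → 2.458 bits.

2.458 bits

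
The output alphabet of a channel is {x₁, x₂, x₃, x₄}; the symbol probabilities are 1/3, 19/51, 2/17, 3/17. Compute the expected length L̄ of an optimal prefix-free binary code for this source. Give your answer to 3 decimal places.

Repeatedly combine the two least-probable nodes; the expected code length is the sum of the merged weights.
merge 2/17 + 3/17 → 5/17
merge 5/17 + 1/3 → 32/51
merge 19/51 + 32/51 → 1
L = 5/17 + 32/51 + 1 = 98/51 ≈ 1.922 bits/symbol.

1.922 bits/symbol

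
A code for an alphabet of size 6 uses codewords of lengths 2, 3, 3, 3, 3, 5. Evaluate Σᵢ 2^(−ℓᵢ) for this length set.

0.78125

With common denominator 2^5 = 32: Σ 2^(−ℓᵢ) = 8/32 + 4/32 + 4/32 + 4/32 + 4/32 + 1/32 = 25/32 = 0.78125.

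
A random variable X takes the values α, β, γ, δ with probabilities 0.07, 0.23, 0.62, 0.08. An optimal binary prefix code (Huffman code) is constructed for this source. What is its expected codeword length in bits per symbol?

Repeatedly combine the two least-probable nodes; the expected code length is the sum of the merged weights.
merge 7/100 + 2/25 → 3/20
merge 3/20 + 23/100 → 19/50
merge 19/50 + 31/50 → 1
L = 3/20 + 19/50 + 1 = 153/100 = 1.53 bits/symbol.

1.53 bits/symbol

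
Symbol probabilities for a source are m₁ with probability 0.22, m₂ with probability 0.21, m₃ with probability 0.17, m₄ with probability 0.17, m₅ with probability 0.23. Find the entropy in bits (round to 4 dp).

H = −Σ pᵢ log₂ pᵢ.
−0.22·log₂(0.22) = 0.4806
−0.21·log₂(0.21) = 0.4728
−0.17·log₂(0.17) = 0.4346
−0.17·log₂(0.17) = 0.4346
−0.23·log₂(0.23) = 0.4877
Sum ≈ 2.3102 → 2.3102 bits.

2.3102 bits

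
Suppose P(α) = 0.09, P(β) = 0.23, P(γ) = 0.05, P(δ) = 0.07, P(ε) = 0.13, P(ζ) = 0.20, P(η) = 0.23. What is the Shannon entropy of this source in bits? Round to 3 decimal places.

2.620 bits

H = −Σ pᵢ log₂ pᵢ.
−0.09·log₂(0.09) = 0.3127
−0.23·log₂(0.23) = 0.4877
−0.05·log₂(0.05) = 0.2161
−0.07·log₂(0.07) = 0.2686
−0.13·log₂(0.13) = 0.3826
−0.20·log₂(0.20) = 0.4644
−0.23·log₂(0.23) = 0.4877
Sum ≈ 2.6197 → 2.620 bits.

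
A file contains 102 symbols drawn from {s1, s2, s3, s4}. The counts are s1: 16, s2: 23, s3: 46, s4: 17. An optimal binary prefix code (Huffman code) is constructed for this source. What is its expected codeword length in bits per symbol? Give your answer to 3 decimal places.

Probabilities are the counts divided by 102.
Repeatedly combine the two least-probable nodes; the expected code length is the sum of the merged weights.
merge 8/51 + 1/6 → 11/34
merge 23/102 + 11/34 → 28/51
merge 23/51 + 28/51 → 1
L = 11/34 + 28/51 + 1 = 191/102 ≈ 1.873 bits/symbol.

1.873 bits/symbol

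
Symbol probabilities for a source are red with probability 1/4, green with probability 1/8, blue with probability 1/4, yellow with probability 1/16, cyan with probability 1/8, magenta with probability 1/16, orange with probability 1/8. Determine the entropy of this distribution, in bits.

Each probability is a power of 1/2, so log₂(1/p) is an integer.
H = Σ p·log₂(1/p) = 1/4·2 + 1/8·3 + 1/4·2 + 1/16·4 + 1/8·3 + 1/16·4 + 1/8·3 = 2.625 bits.

2.625 bits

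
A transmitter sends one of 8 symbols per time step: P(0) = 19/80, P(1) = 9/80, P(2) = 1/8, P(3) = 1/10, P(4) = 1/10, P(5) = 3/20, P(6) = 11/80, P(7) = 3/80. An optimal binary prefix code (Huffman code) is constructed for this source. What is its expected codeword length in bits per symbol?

Repeatedly combine the two least-probable nodes; the expected code length is the sum of the merged weights.
merge 3/80 + 1/10 → 11/80
merge 1/10 + 9/80 → 17/80
merge 1/8 + 11/80 → 21/80
merge 11/80 + 3/20 → 23/80
merge 17/80 + 19/80 → 9/20
merge 21/80 + 23/80 → 11/20
merge 9/20 + 11/20 → 1
L = 11/80 + 17/80 + 21/80 + 23/80 + 9/20 + 11/20 + 1 = 29/10 = 2.9 bits/symbol.

2.9 bits/symbol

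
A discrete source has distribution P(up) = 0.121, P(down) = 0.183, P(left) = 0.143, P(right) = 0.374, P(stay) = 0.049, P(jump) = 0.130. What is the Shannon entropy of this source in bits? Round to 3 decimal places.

2.345 bits

H = −Σ pᵢ log₂ pᵢ.
−0.121·log₂(0.121) = 0.3687
−0.183·log₂(0.183) = 0.4484
−0.143·log₂(0.143) = 0.4012
−0.374·log₂(0.374) = 0.5307
−0.049·log₂(0.049) = 0.2132
−0.130·log₂(0.130) = 0.3826
Sum ≈ 2.3448 → 2.345 bits.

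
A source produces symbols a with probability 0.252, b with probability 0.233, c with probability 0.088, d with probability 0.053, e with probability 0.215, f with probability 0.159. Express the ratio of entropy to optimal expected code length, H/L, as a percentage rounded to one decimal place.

99.2%

Entropy H = −Σ p log₂ p ≈ 2.4225 bits.
Huffman merges: 53/1000+11/125→141/1000; 141/1000+159/1000→3/10; 43/200+233/1000→56/125; 63/250+3/10→69/125; 56/125+69/125→1. L = 2441/1000 ≈ 2.4410.
Efficiency = H/L = 2.4225/2.4410 = 99.2%.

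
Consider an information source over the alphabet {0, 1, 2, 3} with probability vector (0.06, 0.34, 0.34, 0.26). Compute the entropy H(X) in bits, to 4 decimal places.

1.8072 bits

H = −Σ pᵢ log₂ pᵢ.
−0.06·log₂(0.06) = 0.2435
−0.34·log₂(0.34) = 0.5292
−0.34·log₂(0.34) = 0.5292
−0.26·log₂(0.26) = 0.5053
Sum ≈ 1.8072 → 1.8072 bits.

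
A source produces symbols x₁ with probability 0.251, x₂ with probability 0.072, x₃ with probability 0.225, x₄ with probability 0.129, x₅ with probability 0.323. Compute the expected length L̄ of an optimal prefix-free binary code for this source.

2.201 bits/symbol

Repeatedly combine the two least-probable nodes; the expected code length is the sum of the merged weights.
merge 9/125 + 129/1000 → 201/1000
merge 201/1000 + 9/40 → 213/500
merge 251/1000 + 323/1000 → 287/500
merge 213/500 + 287/500 → 1
L = 201/1000 + 213/500 + 287/500 + 1 = 2201/1000 = 2.201 bits/symbol.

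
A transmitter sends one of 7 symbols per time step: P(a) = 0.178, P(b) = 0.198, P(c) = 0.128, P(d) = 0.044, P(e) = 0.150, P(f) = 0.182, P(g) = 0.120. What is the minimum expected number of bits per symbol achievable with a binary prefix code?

Repeatedly combine the two least-probable nodes; the expected code length is the sum of the merged weights.
merge 11/250 + 3/25 → 41/250
merge 16/125 + 3/20 → 139/500
merge 41/250 + 89/500 → 171/500
merge 91/500 + 99/500 → 19/50
merge 139/500 + 171/500 → 31/50
merge 19/50 + 31/50 → 1
L = 41/250 + 139/500 + 171/500 + 19/50 + 31/50 + 1 = 348/125 = 2.784 bits/symbol.

2.784 bits/symbol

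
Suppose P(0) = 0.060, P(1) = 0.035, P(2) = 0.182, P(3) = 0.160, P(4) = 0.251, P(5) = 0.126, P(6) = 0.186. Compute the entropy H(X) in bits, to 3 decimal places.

H = −Σ pᵢ log₂ pᵢ.
−0.060·log₂(0.060) = 0.2435
−0.035·log₂(0.035) = 0.1693
−0.182·log₂(0.182) = 0.4474
−0.160·log₂(0.160) = 0.4230
−0.251·log₂(0.251) = 0.5006
−0.126·log₂(0.126) = 0.3766
−0.186·log₂(0.186) = 0.4514
Sum ≈ 2.6116 → 2.612 bits.

2.612 bits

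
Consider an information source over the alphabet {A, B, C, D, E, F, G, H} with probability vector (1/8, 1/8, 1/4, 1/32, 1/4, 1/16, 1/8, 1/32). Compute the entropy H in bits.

2.6875 bits

Each probability is a power of 1/2, so log₂(1/p) is an integer.
H = Σ p·log₂(1/p) = 1/8·3 + 1/8·3 + 1/4·2 + 1/32·5 + 1/4·2 + 1/16·4 + 1/8·3 + 1/32·5 = 2.6875 bits.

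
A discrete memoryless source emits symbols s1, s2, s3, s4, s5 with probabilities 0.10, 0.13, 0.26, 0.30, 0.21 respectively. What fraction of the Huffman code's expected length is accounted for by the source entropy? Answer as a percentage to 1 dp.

Entropy H = −Σ p log₂ p ≈ 2.2140 bits.
Huffman merges: 1/10+13/100→23/100; 21/100+23/100→11/25; 13/50+3/10→14/25; 11/25+14/25→1. L = 223/100 ≈ 2.2300.
Efficiency = H/L = 2.2140/2.2300 = 99.3%.

99.3%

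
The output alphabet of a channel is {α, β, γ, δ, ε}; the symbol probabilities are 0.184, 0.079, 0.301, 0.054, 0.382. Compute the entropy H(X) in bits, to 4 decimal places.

H = −Σ pᵢ log₂ pᵢ.
−0.184·log₂(0.184) = 0.4494
−0.079·log₂(0.079) = 0.2893
−0.301·log₂(0.301) = 0.5214
−0.054·log₂(0.054) = 0.2274
−0.382·log₂(0.382) = 0.5304
Sum ≈ 2.0178 → 2.0178 bits.

2.0178 bits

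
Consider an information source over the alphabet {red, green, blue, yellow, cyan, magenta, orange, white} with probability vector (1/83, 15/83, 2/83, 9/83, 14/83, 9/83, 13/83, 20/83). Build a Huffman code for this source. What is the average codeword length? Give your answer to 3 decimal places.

Repeatedly combine the two least-probable nodes; the expected code length is the sum of the merged weights.
merge 1/83 + 2/83 → 3/83
merge 3/83 + 9/83 → 12/83
merge 9/83 + 12/83 → 21/83
merge 13/83 + 14/83 → 27/83
merge 15/83 + 20/83 → 35/83
merge 21/83 + 27/83 → 48/83
merge 35/83 + 48/83 → 1
L = 3/83 + 12/83 + 21/83 + 27/83 + 35/83 + 48/83 + 1 = 229/83 ≈ 2.759 bits/symbol.

2.759 bits/symbol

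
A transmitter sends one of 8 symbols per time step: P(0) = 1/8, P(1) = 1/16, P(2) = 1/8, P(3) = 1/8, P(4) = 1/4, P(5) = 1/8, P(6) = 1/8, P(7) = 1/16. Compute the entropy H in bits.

2.875 bits

Each probability is a power of 1/2, so log₂(1/p) is an integer.
H = Σ p·log₂(1/p) = 1/8·3 + 1/16·4 + 1/8·3 + 1/8·3 + 1/4·2 + 1/8·3 + 1/8·3 + 1/16·4 = 2.875 bits.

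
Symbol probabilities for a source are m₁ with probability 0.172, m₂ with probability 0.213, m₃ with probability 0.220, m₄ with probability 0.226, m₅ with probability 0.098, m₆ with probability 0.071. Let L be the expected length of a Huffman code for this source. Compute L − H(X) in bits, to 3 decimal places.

0.033 bits

Entropy H = −Σ p log₂ p ≈ 2.4768 bits.
Huffman merges: 71/1000+49/500→169/1000; 169/1000+43/250→341/1000; 213/1000+11/50→433/1000; 113/500+341/1000→567/1000; 433/1000+567/1000→1. L = 251/100 ≈ 2.5100.
L − H = 2.5100 − 2.4768 = 0.033 bits.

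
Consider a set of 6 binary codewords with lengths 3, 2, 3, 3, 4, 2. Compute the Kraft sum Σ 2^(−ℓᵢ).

0.9375

With common denominator 2^4 = 16: Σ 2^(−ℓᵢ) = 2/16 + 4/16 + 2/16 + 2/16 + 1/16 + 4/16 = 15/16 = 0.9375.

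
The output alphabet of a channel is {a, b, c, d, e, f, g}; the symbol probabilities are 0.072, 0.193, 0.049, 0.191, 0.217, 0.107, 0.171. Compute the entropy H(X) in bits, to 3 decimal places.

H = −Σ pᵢ log₂ pᵢ.
−0.072·log₂(0.072) = 0.2733
−0.193·log₂(0.193) = 0.4581
−0.049·log₂(0.049) = 0.2132
−0.191·log₂(0.191) = 0.4562
−0.217·log₂(0.217) = 0.4783
−0.107·log₂(0.107) = 0.3450
−0.171·log₂(0.171) = 0.4357
Sum ≈ 2.6597 → 2.660 bits.

2.660 bits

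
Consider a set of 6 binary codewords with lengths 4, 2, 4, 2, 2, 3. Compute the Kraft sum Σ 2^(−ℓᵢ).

With common denominator 2^4 = 16: Σ 2^(−ℓᵢ) = 1/16 + 4/16 + 1/16 + 4/16 + 4/16 + 2/16 = 16/16 = 1.

1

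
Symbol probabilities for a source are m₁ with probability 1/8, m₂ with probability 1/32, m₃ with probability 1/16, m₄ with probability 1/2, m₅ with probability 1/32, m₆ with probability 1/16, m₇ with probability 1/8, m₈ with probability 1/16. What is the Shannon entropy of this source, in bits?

2.3125 bits

Each probability is a power of 1/2, so log₂(1/p) is an integer.
H = Σ p·log₂(1/p) = 1/8·3 + 1/32·5 + 1/16·4 + 1/2·1 + 1/32·5 + 1/16·4 + 1/8·3 + 1/16·4 = 2.3125 bits.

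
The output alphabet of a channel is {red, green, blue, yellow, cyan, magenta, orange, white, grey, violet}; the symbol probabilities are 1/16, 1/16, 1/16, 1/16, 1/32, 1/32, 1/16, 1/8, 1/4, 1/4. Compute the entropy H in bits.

2.9375 bits

Each probability is a power of 1/2, so log₂(1/p) is an integer.
H = Σ p·log₂(1/p) = 1/16·4 + 1/16·4 + 1/16·4 + 1/16·4 + 1/32·5 + 1/32·5 + 1/16·4 + 1/8·3 + 1/4·2 + 1/4·2 = 2.9375 bits.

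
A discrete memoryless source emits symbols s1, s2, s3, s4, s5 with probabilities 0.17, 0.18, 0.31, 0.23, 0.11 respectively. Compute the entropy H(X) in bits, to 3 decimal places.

H = −Σ pᵢ log₂ pᵢ.
−0.17·log₂(0.17) = 0.4346
−0.18·log₂(0.18) = 0.4453
−0.31·log₂(0.31) = 0.5238
−0.23·log₂(0.23) = 0.4877
−0.11·log₂(0.11) = 0.3503
Sum ≈ 2.2416 → 2.242 bits.

2.242 bits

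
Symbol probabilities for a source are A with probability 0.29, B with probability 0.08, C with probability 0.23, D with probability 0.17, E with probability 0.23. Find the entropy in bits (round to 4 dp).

H = −Σ pᵢ log₂ pᵢ.
−0.29·log₂(0.29) = 0.5179
−0.08·log₂(0.08) = 0.2915
−0.23·log₂(0.23) = 0.4877
−0.17·log₂(0.17) = 0.4346
−0.23·log₂(0.23) = 0.4877
Sum ≈ 2.2193 → 2.2193 bits.

2.2193 bits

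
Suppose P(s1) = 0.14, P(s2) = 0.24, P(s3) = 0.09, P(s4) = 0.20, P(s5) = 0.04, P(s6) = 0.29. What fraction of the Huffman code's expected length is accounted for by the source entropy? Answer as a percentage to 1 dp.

Entropy H = −Σ p log₂ p ≈ 2.3719 bits.
Huffman merges: 1/25+9/100→13/100; 13/100+7/50→27/100; 1/5+6/25→11/25; 27/100+29/100→14/25; 11/25+14/25→1. L = 12/5 ≈ 2.4000.
Efficiency = H/L = 2.3719/2.4000 = 98.8%.

98.8%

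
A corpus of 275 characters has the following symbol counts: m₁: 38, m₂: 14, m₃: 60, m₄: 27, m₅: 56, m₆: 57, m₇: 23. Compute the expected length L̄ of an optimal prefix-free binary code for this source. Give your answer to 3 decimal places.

Probabilities are the counts divided by 275.
Repeatedly combine the two least-probable nodes; the expected code length is the sum of the merged weights.
merge 14/275 + 23/275 → 37/275
merge 27/275 + 37/275 → 64/275
merge 38/275 + 56/275 → 94/275
merge 57/275 + 12/55 → 117/275
merge 64/275 + 94/275 → 158/275
merge 117/275 + 158/275 → 1
L = 37/275 + 64/275 + 94/275 + 117/275 + 158/275 + 1 = 149/55 ≈ 2.709 bits/symbol.

2.709 bits/symbol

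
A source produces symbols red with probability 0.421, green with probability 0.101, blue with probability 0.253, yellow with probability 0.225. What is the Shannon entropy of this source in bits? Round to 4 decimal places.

1.8454 bits

H = −Σ pᵢ log₂ pᵢ.
−0.421·log₂(0.421) = 0.5255
−0.101·log₂(0.101) = 0.3341
−0.253·log₂(0.253) = 0.5016
−0.225·log₂(0.225) = 0.4842
Sum ≈ 1.8454 → 1.8454 bits.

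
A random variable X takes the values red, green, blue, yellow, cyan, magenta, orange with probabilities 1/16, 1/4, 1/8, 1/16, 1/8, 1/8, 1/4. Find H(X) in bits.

2.625 bits

Each probability is a power of 1/2, so log₂(1/p) is an integer.
H = Σ p·log₂(1/p) = 1/16·4 + 1/4·2 + 1/8·3 + 1/16·4 + 1/8·3 + 1/8·3 + 1/4·2 = 2.625 bits.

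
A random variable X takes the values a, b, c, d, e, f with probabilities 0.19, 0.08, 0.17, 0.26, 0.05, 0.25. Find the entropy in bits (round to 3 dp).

H = −Σ pᵢ log₂ pᵢ.
−0.19·log₂(0.19) = 0.4552
−0.08·log₂(0.08) = 0.2915
−0.17·log₂(0.17) = 0.4346
−0.26·log₂(0.26) = 0.5053
−0.05·log₂(0.05) = 0.2161
−0.25·log₂(0.25) = 0.5000
Sum ≈ 2.4027 → 2.403 bits.

2.403 bits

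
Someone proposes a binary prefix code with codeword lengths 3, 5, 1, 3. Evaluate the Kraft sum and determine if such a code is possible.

With common denominator 2^5 = 32: Σ 2^(−ℓᵢ) = 4/32 + 1/32 + 16/32 + 4/32 = 25/32 = 0.78125.
Kraft's inequality requires Σ ≤ 1; here Σ = 0.78125 ≤ 1, so such a prefix code exists.

0.78125; yes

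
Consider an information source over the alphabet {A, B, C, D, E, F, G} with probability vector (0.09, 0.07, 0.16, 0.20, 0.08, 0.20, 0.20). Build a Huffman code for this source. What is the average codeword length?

2.75 bits/symbol

Repeatedly combine the two least-probable nodes; the expected code length is the sum of the merged weights.
merge 7/100 + 2/25 → 3/20
merge 9/100 + 3/20 → 6/25
merge 4/25 + 1/5 → 9/25
merge 1/5 + 1/5 → 2/5
merge 6/25 + 9/25 → 3/5
merge 2/5 + 3/5 → 1
L = 3/20 + 6/25 + 9/25 + 2/5 + 3/5 + 1 = 11/4 = 2.75 bits/symbol.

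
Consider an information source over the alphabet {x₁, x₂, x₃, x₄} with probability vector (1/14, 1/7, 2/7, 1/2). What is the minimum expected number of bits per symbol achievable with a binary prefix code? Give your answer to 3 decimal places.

1.714 bits/symbol

Repeatedly combine the two least-probable nodes; the expected code length is the sum of the merged weights.
merge 1/14 + 1/7 → 3/14
merge 3/14 + 2/7 → 1/2
merge 1/2 + 1/2 → 1
L = 3/14 + 1/2 + 1 = 12/7 ≈ 1.714 bits/symbol.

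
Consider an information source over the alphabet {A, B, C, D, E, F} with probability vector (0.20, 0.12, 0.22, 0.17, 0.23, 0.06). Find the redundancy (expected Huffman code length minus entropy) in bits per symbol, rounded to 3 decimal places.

Entropy H = −Σ p log₂ p ≈ 2.4778 bits.
Huffman merges: 3/50+3/25→9/50; 17/100+9/50→7/20; 1/5+11/50→21/50; 23/100+7/20→29/50; 21/50+29/50→1. L = 253/100 ≈ 2.5300.
L − H = 2.5300 − 2.4778 = 0.052 bits.

0.052 bits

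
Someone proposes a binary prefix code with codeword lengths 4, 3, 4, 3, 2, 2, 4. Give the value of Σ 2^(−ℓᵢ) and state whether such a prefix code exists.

With common denominator 2^4 = 16: Σ 2^(−ℓᵢ) = 1/16 + 2/16 + 1/16 + 2/16 + 4/16 + 4/16 + 1/16 = 15/16 = 0.9375.
Kraft's inequality requires Σ ≤ 1; here Σ = 0.9375 ≤ 1, so such a prefix code exists.

0.9375; yes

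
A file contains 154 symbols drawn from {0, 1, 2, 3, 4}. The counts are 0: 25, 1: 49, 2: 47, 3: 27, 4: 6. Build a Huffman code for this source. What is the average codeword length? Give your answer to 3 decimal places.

Probabilities are the counts divided by 154.
Repeatedly combine the two least-probable nodes; the expected code length is the sum of the merged weights.
merge 3/77 + 25/154 → 31/154
merge 27/154 + 31/154 → 29/77
merge 47/154 + 7/22 → 48/77
merge 29/77 + 48/77 → 1
L = 31/154 + 29/77 + 48/77 + 1 = 339/154 ≈ 2.201 bits/symbol.

2.201 bits/symbol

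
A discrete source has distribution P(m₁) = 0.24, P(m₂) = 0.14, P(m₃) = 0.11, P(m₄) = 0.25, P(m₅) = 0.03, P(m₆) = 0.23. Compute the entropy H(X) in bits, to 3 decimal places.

2.381 bits

H = −Σ pᵢ log₂ pᵢ.
−0.24·log₂(0.24) = 0.4941
−0.14·log₂(0.14) = 0.3971
−0.11·log₂(0.11) = 0.3503
−0.25·log₂(0.25) = 0.5000
−0.03·log₂(0.03) = 0.1518
−0.23·log₂(0.23) = 0.4877
Sum ≈ 2.3810 → 2.381 bits.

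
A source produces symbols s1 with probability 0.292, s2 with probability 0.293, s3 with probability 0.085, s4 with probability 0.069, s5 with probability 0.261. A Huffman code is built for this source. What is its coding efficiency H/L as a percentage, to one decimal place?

Entropy H = −Σ p log₂ p ≈ 2.1117 bits.
Huffman merges: 69/1000+17/200→77/500; 77/500+261/1000→83/200; 73/250+293/1000→117/200; 83/200+117/200→1. L = 1077/500 ≈ 2.1540.
Efficiency = H/L = 2.1117/2.1540 = 98.0%.

98.0%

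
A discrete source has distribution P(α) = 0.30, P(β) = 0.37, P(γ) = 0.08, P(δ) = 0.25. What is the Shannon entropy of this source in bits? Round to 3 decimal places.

H = −Σ pᵢ log₂ pᵢ.
−0.30·log₂(0.30) = 0.5211
−0.37·log₂(0.37) = 0.5307
−0.08·log₂(0.08) = 0.2915
−0.25·log₂(0.25) = 0.5000
Sum ≈ 1.8433 → 1.843 bits.

1.843 bits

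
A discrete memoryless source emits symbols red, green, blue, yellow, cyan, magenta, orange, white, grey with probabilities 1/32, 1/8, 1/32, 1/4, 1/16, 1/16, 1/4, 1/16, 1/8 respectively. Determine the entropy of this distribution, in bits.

Each probability is a power of 1/2, so log₂(1/p) is an integer.
H = Σ p·log₂(1/p) = 1/32·5 + 1/8·3 + 1/32·5 + 1/4·2 + 1/16·4 + 1/16·4 + 1/4·2 + 1/16·4 + 1/8·3 = 2.8125 bits.

2.8125 bits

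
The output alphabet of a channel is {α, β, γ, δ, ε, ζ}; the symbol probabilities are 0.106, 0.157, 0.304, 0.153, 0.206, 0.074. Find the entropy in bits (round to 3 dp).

2.447 bits

H = −Σ pᵢ log₂ pᵢ.
−0.106·log₂(0.106) = 0.3432
−0.157·log₂(0.157) = 0.4194
−0.304·log₂(0.304) = 0.5222
−0.153·log₂(0.153) = 0.4144
−0.206·log₂(0.206) = 0.4695
−0.074·log₂(0.074) = 0.2780
Sum ≈ 2.4467 → 2.447 bits.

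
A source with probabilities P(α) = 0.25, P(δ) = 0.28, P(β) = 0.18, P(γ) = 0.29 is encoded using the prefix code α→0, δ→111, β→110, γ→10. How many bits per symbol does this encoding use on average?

2.21 bits/symbol

L̄ = Σ pᵢ·ℓᵢ = 0.25·1 + 0.28·3 + 0.18·3 + 0.29·2 = 2.21 bits/symbol.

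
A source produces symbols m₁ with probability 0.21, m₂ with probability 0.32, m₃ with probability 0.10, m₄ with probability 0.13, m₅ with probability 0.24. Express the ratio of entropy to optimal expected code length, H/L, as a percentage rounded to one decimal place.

99.0%

Entropy H = −Σ p log₂ p ≈ 2.2078 bits.
Huffman merges: 1/10+13/100→23/100; 21/100+23/100→11/25; 6/25+8/25→14/25; 11/25+14/25→1. L = 223/100 ≈ 2.2300.
Efficiency = H/L = 2.2078/2.2300 = 99.0%.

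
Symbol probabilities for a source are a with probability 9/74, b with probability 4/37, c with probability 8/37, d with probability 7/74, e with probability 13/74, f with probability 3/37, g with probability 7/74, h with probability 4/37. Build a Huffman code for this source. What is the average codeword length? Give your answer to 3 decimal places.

Repeatedly combine the two least-probable nodes; the expected code length is the sum of the merged weights.
merge 3/37 + 7/74 → 13/74
merge 7/74 + 4/37 → 15/74
merge 4/37 + 9/74 → 17/74
merge 13/74 + 13/74 → 13/37
merge 15/74 + 8/37 → 31/74
merge 17/74 + 13/37 → 43/74
merge 31/74 + 43/74 → 1
L = 13/74 + 15/74 + 17/74 + 13/37 + 31/74 + 43/74 + 1 = 219/74 ≈ 2.959 bits/symbol.

2.959 bits/symbol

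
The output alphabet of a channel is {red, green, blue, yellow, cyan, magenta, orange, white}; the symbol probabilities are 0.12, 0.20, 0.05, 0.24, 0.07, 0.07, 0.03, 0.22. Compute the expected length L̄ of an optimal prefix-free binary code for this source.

2.76 bits/symbol

Repeatedly combine the two least-probable nodes; the expected code length is the sum of the merged weights.
merge 3/100 + 1/20 → 2/25
merge 7/100 + 7/100 → 7/50
merge 2/25 + 3/25 → 1/5
merge 7/50 + 1/5 → 17/50
merge 1/5 + 11/50 → 21/50
merge 6/25 + 17/50 → 29/50
merge 21/50 + 29/50 → 1
L = 2/25 + 7/50 + 1/5 + 17/50 + 21/50 + 29/50 + 1 = 69/25 = 2.76 bits/symbol.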